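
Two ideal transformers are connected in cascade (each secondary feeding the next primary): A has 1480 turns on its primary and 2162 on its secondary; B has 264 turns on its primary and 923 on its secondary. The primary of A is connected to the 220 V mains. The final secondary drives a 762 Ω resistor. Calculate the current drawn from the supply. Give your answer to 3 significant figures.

Secondary of A: V = 220.00 × 2162/1480 = 321.38 V.
Secondary of B: V = 321.38 × 923/264 = 1123.6 V.
I_load = 1123.6/762 = 1.4745 A, so P_out = 1123.6 × 1.4745 = 1656.8 W.
All ideal ⇒ P_in = P_out, so I_supply = 1656.8/220 = 7.53 A.

I_supply ≈ 7.53 A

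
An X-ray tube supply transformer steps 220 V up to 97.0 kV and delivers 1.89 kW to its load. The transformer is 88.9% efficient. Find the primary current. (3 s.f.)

P_in = P_out/η = 1890/0.889 = 2126.0 W.
I_p = P_in/V_p = 2126.0/220 = 9.66 A.

I_p ≈ 9.66 A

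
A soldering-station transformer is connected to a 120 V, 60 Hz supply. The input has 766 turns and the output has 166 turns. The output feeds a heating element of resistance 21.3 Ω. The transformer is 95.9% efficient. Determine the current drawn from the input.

V_out = 120 × 166/766 = 26.005 V.
I_out = V_out/R = 26.005/21.3 = 1.2209 A.
P_out = V_out I_out = 26.005 × 1.2209 = 31.750 W.
P_in = P_out/η = 31.750/0.959 = 33.107 W.
I_in = P_in/V_in = 33.107/120 = 0.276 A.

I_in ≈ 0.276 A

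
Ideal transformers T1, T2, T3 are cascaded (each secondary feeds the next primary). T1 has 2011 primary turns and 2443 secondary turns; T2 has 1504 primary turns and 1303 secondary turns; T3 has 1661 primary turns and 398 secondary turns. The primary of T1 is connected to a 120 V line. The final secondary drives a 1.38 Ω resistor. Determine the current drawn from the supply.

Secondary of T1: V = 120.00 × 2443/2011 = 145.78 V.
Secondary of T2: V = 145.78 × 1303/1504 = 126.30 V.
Secondary of T3: V = 126.30 × 398/1661 = 30.262 V.
I_load = 30.262/1.38 = 21.929 A, so P_out = 30.262 × 21.929 = 663.63 W.
All ideal ⇒ P_in = P_out, so I_supply = 663.63/120 = 5.53 A.

I_supply ≈ 5.53 A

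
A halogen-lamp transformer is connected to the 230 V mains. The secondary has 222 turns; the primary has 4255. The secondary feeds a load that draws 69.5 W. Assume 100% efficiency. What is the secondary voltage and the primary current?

V_s ≈ 12.0 V, I_p ≈ 0.302 A

V_s = V_p × N_s/N_p = 230 × 222/4255 = 12.000 V.
I_s = P/V_s = 69.5/12.000 = 5.7917 A.
I_p = I_s × N_s/N_p = 5.7917 × 222/4255 = 0.302 A.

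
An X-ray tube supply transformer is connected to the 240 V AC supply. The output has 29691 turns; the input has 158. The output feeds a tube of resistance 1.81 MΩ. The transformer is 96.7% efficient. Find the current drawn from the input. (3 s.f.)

I_in ≈ 4.84 A

V_out = 240 × 29691/158 = 45100 V.
I_out = V_out/R = 45100/(1.81×10^6) = 0.024917 A.
P_out = V_out I_out = 45100 × 0.024917 = 1123.8 W.
P_in = P_out/η = 1123.8/0.967 = 1162.1 W.
I_in = P_in/V_in = 1162.1/240 = 4.84 A.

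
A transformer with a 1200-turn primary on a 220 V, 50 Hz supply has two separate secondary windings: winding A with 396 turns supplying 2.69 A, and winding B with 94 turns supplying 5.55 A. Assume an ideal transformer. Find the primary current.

V_A = 220 × 396/1200 = 72.600 V; V_B = 220 × 94/1200 = 17.233 V.
P_out = V_A I_A + V_B I_B = 72.600×2.69 + 17.233×5.55 = 195.29 + 95.645 = 290.94 W.
Ideal ⇒ P_in = P_out, so I_p = P_out/V_p = 290.94/220 = 1.32 A.

I_p ≈ 1.32 A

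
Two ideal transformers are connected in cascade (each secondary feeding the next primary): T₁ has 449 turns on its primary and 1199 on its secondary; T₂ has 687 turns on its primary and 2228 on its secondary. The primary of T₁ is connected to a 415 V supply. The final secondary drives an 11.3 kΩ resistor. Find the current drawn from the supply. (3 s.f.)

After T₁: V = 415.00 × 1199/449 = 1108.2 V.
After T₂: V = 1108.2 × 2228/687 = 3594.0 V.
I_load = 3594.0/11300 = 0.31805 A, so P_out = 3594.0 × 0.31805 = 1143.1 W.
All ideal ⇒ P_in = P_out, so I_supply = 1143.1/415 = 2.75 A.

I_supply ≈ 2.75 A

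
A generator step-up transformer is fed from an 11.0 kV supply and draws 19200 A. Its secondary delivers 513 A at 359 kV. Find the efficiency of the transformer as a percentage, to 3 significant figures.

P_in = 11000 × 19200 = 2.11200×10^8 W.
P_out = 359000 × 513 = 1.84167×10^8 W.
η = P_out/P_in = 1.84167×10^8/(2.11200×10^8) = 0.872.

η ≈ 87.2%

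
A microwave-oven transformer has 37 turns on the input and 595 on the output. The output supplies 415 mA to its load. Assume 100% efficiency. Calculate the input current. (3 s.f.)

For an ideal transformer I_in/I_out = N_out/N_in, so I_in = 0.415 × 595/37 = 6.67 A.

I_in ≈ 6.67 A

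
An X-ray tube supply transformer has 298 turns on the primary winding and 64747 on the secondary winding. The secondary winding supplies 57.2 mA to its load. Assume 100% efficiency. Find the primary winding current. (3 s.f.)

I_p ≈ 12.4 A

For an ideal transformer I_p/I_s = N_s/N_p, so I_p = 0.0572 × 64747/298 = 12.4 A.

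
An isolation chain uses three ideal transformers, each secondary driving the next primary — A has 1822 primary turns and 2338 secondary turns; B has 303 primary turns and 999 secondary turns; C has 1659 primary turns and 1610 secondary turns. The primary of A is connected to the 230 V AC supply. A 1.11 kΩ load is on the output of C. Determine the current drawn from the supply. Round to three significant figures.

I_supply ≈ 3.49 A

Secondary of A: V = 230.00 × 2338/1822 = 295.14 V.
Secondary of B: V = 295.14 × 999/303 = 973.08 V.
Secondary of C: V = 973.08 × 1610/1659 = 944.34 V.
I_load = 944.34/1110 = 0.85075 A, so P_out = 944.34 × 0.85075 = 803.40 W.
All ideal ⇒ P_in = P_out, so I_supply = 803.40/230 = 3.49 A.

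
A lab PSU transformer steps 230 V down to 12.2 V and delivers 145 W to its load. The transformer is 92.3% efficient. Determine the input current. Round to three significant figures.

P_in = P_out/η = 145/0.923 = 157.10 W.
I_in = P_in/V_in = 157.10/230 = 0.683 A.

I_in ≈ 0.683 A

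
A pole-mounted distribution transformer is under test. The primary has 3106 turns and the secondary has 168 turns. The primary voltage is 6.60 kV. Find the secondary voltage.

V_s/V_p = N_s/N_p, so V_s = 6600 × 168/3106 = 357 V.

V_s ≈ 357 V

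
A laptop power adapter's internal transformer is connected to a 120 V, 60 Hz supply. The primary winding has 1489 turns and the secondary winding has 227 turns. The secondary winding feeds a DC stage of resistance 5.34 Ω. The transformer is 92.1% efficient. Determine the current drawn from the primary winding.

I_p ≈ 0.567 A

V_s = 120 × 227/1489 = 18.294 V.
I_s = V_s/R = 18.294/5.34 = 3.4259 A.
P_out = V_s I_s = 18.294 × 3.4259 = 62.673 W.
P_in = P_out/η = 62.673/0.921 = 68.049 W.
I_p = P_in/V_p = 68.049/120 = 0.567 A.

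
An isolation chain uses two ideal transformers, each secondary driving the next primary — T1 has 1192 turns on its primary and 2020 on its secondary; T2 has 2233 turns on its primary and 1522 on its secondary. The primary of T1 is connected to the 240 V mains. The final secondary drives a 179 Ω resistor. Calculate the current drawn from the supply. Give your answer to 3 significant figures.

After T1: V = 240.00 × 2020/1192 = 406.71 V.
After T2: V = 406.71 × 1522/2233 = 277.21 V.
I_load = 277.21/179 = 1.5487 A, so P_out = 277.21 × 1.5487 = 429.31 W.
All ideal ⇒ P_in = P_out, so I_supply = 429.31/240 = 1.79 A.

I_supply ≈ 1.79 A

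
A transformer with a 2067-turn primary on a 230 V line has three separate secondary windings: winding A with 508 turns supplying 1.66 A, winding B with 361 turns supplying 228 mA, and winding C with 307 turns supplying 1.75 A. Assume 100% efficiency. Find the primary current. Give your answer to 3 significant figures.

I_p ≈ 0.708 A

V_A = 230 × 508/2067 = 56.526 V; V_B = 230 × 361/2067 = 40.169 V; V_C = 230 × 307/2067 = 34.161 V.
P_out = V_A I_A + V_B I_B + V_C I_C = 56.526×1.66 + 40.169×0.228 + 34.161×1.75 = 93.834 + 9.1586 + 59.781 = 162.77 W.
Ideal ⇒ P_in = P_out, so I_p = P_out/V_p = 162.77/230 = 0.708 A.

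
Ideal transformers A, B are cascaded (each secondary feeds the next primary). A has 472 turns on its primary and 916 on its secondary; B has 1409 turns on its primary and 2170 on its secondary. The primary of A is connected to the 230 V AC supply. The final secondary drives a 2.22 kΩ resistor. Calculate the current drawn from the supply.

I_supply ≈ 0.926 A

After A: V = 230.00 × 916/472 = 446.36 V.
After B: V = 446.36 × 2170/1409 = 687.43 V.
I_load = 687.43/2220 = 0.30965 A, so P_out = 687.43 × 0.30965 = 212.87 W.
All ideal ⇒ P_in = P_out, so I_supply = 212.87/230 = 0.926 A.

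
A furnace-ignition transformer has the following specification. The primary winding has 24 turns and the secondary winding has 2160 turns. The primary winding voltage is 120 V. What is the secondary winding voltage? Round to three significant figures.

V_s/V_p = N_s/N_p, so V_s = 120 × 2160/24 = 10800 V.

V_s ≈ 10800 V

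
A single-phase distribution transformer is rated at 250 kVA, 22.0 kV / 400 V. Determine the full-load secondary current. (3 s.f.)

I_s ≈ 625 A

I_s = S/V_s = 250000/400 = 625 A.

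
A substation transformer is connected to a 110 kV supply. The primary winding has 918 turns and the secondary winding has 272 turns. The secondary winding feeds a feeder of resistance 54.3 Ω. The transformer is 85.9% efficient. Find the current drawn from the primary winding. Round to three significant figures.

I_p ≈ 207 A

V_s = 110000 × 272/918 = 32593 V.
I_s = V_s/R = 32593/54.3 = 600.23 A.
P_out = V_s I_s = 32593 × 600.23 = 1.9563×10^7 W.
P_in = P_out/η = 1.9563×10^7/0.859 = 2.2774×10^7 W.
I_p = P_in/V_p = 2.2774×10^7/110000 = 207 A.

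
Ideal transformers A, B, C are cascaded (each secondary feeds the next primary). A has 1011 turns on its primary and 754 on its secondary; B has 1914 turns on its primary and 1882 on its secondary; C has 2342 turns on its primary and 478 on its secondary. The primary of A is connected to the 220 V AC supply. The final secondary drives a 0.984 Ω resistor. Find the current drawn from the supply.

I_supply ≈ 5.01 A

Secondary of A: V = 220.00 × 754/1011 = 164.08 V.
Secondary of B: V = 164.08 × 1882/1914 = 161.33 V.
Secondary of C: V = 161.33 × 478/2342 = 32.928 V.
I_load = 32.928/0.984 = 33.463 A, so P_out = 32.928 × 33.463 = 1101.9 W.
All ideal ⇒ P_in = P_out, so I_supply = 1101.9/220 = 5.01 A.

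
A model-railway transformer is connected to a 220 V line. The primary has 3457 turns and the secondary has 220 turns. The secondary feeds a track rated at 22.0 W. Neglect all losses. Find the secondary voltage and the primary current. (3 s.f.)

V_s = V_p × N_s/N_p = 220 × 220/3457 = 14.001 V.
I_s = P/V_s = 22.0/14.001 = 1.5714 A.
I_p = I_s × N_s/N_p = 1.5714 × 220/3457 = 0.100 A.

V_s ≈ 14.0 V, I_p ≈ 0.100 A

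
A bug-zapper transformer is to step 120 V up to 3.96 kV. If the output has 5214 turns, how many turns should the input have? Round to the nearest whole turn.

N_in = 158 turns

N_in/N_out = V_in/V_out, so N_in = 5214 × 120/3960 = 158.0 ≈ 158 turns.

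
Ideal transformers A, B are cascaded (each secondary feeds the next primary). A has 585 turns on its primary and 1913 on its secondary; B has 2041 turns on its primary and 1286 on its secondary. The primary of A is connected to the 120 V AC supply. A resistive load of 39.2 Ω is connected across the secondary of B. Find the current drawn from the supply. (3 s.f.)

Secondary of A: V = 120.00 × 1913/585 = 392.41 V.
Secondary of B: V = 392.41 × 1286/2041 = 247.25 V.
I_load = 247.25/39.2 = 6.3074 A, so P_out = 247.25 × 6.3074 = 1559.5 W.
All ideal ⇒ P_in = P_out, so I_supply = 1559.5/120 = 13.0 A.

I_supply ≈ 13.0 A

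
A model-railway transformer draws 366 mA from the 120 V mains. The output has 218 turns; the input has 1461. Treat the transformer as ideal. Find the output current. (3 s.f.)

I_out/I_in = N_in/N_out, so I_out = 0.366 × 1461/218 = 2.45 A.

I_out ≈ 2.45 A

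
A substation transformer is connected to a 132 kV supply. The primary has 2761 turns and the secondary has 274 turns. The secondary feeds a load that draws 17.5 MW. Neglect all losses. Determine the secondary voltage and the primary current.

V_s = V_p × N_s/N_p = 132000 × 274/2761 = 13100 V.
I_s = P/V_s = 1.75×10^7/13100 = 1335.9 A.
I_p = I_s × N_s/N_p = 1335.9 × 274/2761 = 133 A.

V_s ≈ 13100 V, I_p ≈ 133 A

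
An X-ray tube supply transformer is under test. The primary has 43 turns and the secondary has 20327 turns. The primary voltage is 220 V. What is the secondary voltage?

V_s/V_p = N_s/N_p, so V_s = 220 × 20327/43 = 104000 V.

V_s ≈ 104000 V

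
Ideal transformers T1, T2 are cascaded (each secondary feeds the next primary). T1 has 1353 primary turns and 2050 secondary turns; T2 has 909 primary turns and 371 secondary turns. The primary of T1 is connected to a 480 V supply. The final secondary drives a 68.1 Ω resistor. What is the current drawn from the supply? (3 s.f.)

I_supply ≈ 2.70 A

Secondary of T1: V = 480.00 × 2050/1353 = 727.27 V.
Secondary of T2: V = 727.27 × 371/909 = 296.83 V.
I_load = 296.83/68.1 = 4.3587 A, so P_out = 296.83 × 4.3587 = 1293.8 W.
All ideal ⇒ P_in = P_out, so I_supply = 1293.8/480 = 2.70 A.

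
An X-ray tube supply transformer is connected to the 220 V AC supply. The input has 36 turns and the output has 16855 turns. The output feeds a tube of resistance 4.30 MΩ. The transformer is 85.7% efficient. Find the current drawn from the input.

I_in ≈ 13.1 A

V_out = 220 × 16855/36 = 103000 V.
I_out = V_out/R = 103000/(4.30×10^6) = 0.023954 A.
P_out = V_out I_out = 103000 × 0.023954 = 2467.3 W.
P_in = P_out/η = 2467.3/0.857 = 2879.0 W.
I_in = P_in/V_in = 2879.0/220 = 13.1 A.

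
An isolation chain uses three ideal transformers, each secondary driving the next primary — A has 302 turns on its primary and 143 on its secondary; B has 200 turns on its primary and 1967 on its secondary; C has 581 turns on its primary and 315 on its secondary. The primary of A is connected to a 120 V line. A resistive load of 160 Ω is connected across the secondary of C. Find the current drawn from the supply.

Secondary of A: V = 120.00 × 143/302 = 56.821 V.
Secondary of B: V = 56.821 × 1967/200 = 558.84 V.
Secondary of C: V = 558.84 × 315/581 = 302.98 V.
I_load = 302.98/160 = 1.8936 A, so P_out = 302.98 × 1.8936 = 573.74 W.
All ideal ⇒ P_in = P_out, so I_supply = 573.74/120 = 4.78 A.

I_supply ≈ 4.78 A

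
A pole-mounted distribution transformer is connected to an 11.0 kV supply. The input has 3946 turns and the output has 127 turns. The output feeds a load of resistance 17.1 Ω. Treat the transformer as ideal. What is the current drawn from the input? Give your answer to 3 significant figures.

I_in ≈ 0.666 A

V_out = V_in × N_out/N_in = 11000 × 127/3946 = 354.03 V.
I_out = V_out/R = 354.03/17.1 = 20.703 A.
For an ideal transformer I_in N_in = I_out N_out, so I_in = 20.703 × 127/3946 = 0.666 A.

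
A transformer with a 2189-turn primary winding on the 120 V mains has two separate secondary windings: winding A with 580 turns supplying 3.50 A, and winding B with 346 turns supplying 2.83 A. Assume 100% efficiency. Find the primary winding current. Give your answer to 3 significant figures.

I_p ≈ 1.37 A

V_A = 120 × 580/2189 = 31.795 V; V_B = 120 × 346/2189 = 18.968 V.
P_out = V_A I_A + V_B I_B = 31.795×3.50 + 18.968×2.83 = 111.28 + 53.678 = 164.96 W.
Ideal ⇒ P_in = P_out, so I_p = P_out/V_p = 164.96/120 = 1.37 A.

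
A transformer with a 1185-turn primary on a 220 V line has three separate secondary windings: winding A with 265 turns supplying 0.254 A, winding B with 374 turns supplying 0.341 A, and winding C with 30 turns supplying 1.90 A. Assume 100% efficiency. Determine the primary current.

I_p ≈ 0.213 A

V_A = 220 × 265/1185 = 49.198 V; V_B = 220 × 374/1185 = 69.435 V; V_C = 220 × 30/1185 = 5.5696 V.
P_out = V_A I_A + V_B I_B + V_C I_C = 49.198×0.254 + 69.435×0.341 + 5.5696×1.90 = 12.496 + 23.677 + 10.582 = 46.756 W.
Ideal ⇒ P_in = P_out, so I_p = P_out/V_p = 46.756/220 = 0.213 A.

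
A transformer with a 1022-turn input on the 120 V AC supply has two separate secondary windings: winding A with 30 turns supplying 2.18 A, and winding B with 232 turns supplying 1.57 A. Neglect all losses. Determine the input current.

I_in ≈ 0.420 A

V_A = 120 × 30/1022 = 3.5225 V; V_B = 120 × 232/1022 = 27.241 V.
P_out = V_A I_A + V_B I_B = 3.5225×2.18 + 27.241×1.57 = 7.6791 + 42.768 = 50.447 W.
Ideal ⇒ P_in = P_out, so I_in = P_out/V_in = 50.447/120 = 0.420 A.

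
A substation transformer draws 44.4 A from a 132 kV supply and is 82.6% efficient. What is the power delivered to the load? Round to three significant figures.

P_out ≈ 4.84×10^6 W

P_in = V_p I_p = 132000 × 44.4 = 5.8608×10^6 W.
P_out = η P_in = 0.826 × 5.8608×10^6 = 4.84×10^6 W.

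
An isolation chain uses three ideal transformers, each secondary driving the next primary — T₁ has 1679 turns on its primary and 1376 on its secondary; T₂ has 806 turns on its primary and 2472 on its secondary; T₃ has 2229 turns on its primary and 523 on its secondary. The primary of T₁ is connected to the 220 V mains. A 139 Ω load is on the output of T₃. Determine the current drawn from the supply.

Secondary of T₁: V = 220.00 × 1376/1679 = 180.30 V.
Secondary of T₂: V = 180.30 × 2472/806 = 552.97 V.
Secondary of T₃: V = 552.97 × 523/2229 = 129.75 V.
I_load = 129.75/139 = 0.93343 A, so P_out = 129.75 × 0.93343 = 121.11 W.
All ideal ⇒ P_in = P_out, so I_supply = 121.11/220 = 0.550 A.

I_supply ≈ 0.550 A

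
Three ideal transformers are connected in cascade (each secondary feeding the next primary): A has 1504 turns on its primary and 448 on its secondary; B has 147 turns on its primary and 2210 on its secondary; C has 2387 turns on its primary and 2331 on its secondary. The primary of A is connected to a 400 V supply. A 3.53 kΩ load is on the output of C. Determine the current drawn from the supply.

Secondary of A: V = 400.00 × 448/1504 = 119.15 V.
Secondary of B: V = 119.15 × 2210/147 = 1791.3 V.
Secondary of C: V = 1791.3 × 2331/2387 = 1749.3 V.
I_load = 1749.3/3530 = 0.49554 A, so P_out = 1749.3 × 0.49554 = 866.83 W.
All ideal ⇒ P_in = P_out, so I_supply = 866.83/400 = 2.17 A.

I_supply ≈ 2.17 A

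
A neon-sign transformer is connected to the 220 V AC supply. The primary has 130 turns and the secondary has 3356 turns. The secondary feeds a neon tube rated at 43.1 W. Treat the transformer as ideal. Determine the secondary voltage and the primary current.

V_s = V_p × N_s/N_p = 220 × 3356/130 = 5679.4 V.
I_s = P/V_s = 43.1/5679.4 = 0.0075889 A.
I_p = I_s × N_s/N_p = 0.0075889 × 3356/130 = 0.196 A.

V_s ≈ 5680 V, I_p ≈ 0.196 A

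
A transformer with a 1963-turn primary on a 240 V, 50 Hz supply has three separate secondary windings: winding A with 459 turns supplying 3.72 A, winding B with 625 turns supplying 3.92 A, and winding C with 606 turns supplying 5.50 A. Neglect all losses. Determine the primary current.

I_p ≈ 3.82 A

V_A = 240 × 459/1963 = 56.118 V; V_B = 240 × 625/1963 = 76.414 V; V_C = 240 × 606/1963 = 74.091 V.
P_out = V_A I_A + V_B I_B + V_C I_C = 56.118×3.72 + 76.414×3.92 + 74.091×5.50 = 208.76 + 299.54 + 407.50 = 915.80 W.
Ideal ⇒ P_in = P_out, so I_p = P_out/V_p = 915.80/240 = 3.82 A.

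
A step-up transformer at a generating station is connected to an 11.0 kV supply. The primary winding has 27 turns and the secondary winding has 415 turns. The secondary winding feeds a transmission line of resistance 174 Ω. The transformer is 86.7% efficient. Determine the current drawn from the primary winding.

I_p ≈ 17200 A

V_s = 11000 × 415/27 = 169070 V.
I_s = V_s/R = 169070/174 = 971.69 A.
P_out = V_s I_s = 169070 × 971.69 = 1.6429×10^8 W.
P_in = P_out/η = 1.6429×10^8/0.867 = 1.8949×10^8 W.
I_p = P_in/V_p = 1.8949×10^8/11000 = 17200 A.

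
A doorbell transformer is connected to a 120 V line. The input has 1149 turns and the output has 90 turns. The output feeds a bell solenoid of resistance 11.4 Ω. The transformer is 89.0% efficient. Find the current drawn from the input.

I_in ≈ 0.0726 A

V_out = 120 × 90/1149 = 9.3995 V.
I_out = V_out/R = 9.3995/11.4 = 0.82452 A.
P_out = V_out I_out = 9.3995 × 0.82452 = 7.7500 W.
P_in = P_out/η = 7.7500/0.890 = 8.7079 W.
I_in = P_in/V_in = 8.7079/120 = 0.0726 A.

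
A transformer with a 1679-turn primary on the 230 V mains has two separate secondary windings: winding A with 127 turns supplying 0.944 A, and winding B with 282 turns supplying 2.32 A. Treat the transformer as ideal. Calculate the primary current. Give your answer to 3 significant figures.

I_p ≈ 0.461 A

V_A = 230 × 127/1679 = 17.397 V; V_B = 230 × 282/1679 = 38.630 V.
P_out = V_A I_A + V_B I_B = 17.397×0.944 + 38.630×2.32 = 16.423 + 89.622 = 106.04 W.
Ideal ⇒ P_in = P_out, so I_p = P_out/V_p = 106.04/230 = 0.461 A.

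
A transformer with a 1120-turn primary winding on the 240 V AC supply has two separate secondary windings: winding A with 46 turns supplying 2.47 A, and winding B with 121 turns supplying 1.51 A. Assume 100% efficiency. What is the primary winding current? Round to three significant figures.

V_A = 240 × 46/1120 = 9.8571 V; V_B = 240 × 121/1120 = 25.929 V.
P_out = V_A I_A + V_B I_B = 9.8571×2.47 + 25.929×1.51 = 24.347 + 39.152 = 63.499 W.
Ideal ⇒ P_in = P_out, so I_p = P_out/V_p = 63.499/240 = 0.265 A.

I_p ≈ 0.265 A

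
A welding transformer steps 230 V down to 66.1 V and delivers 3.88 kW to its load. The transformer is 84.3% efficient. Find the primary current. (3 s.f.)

I_p ≈ 20.0 A

P_in = P_out/η = 3880/0.843 = 4602.6 W.
I_p = P_in/V_p = 4602.6/230 = 20.0 A.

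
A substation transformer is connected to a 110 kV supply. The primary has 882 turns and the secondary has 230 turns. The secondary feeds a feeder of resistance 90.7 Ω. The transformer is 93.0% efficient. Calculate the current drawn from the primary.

V_s = 110000 × 230/882 = 28685 V.
I_s = V_s/R = 28685/90.7 = 316.26 A.
P_out = V_s I_s = 28685 × 316.26 = 9.0719×10^6 W.
P_in = P_out/η = 9.0719×10^6/0.930 = 9.7547×10^6 W.
I_p = P_in/V_p = 9.7547×10^6/110000 = 88.7 A.

I_p ≈ 88.7 A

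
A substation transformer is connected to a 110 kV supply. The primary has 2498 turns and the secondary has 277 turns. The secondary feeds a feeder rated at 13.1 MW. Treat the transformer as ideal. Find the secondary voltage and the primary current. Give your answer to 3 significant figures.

V_s ≈ 12200 V, I_p ≈ 119 A

V_s = V_p × N_s/N_p = 110000 × 277/2498 = 12198 V.
I_s = P/V_s = 1.31×10^7/12198 = 1074.0 A.
I_p = I_s × N_s/N_p = 1074.0 × 277/2498 = 119 A.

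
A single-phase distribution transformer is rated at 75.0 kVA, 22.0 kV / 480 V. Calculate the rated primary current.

I_p ≈ 3.41 A

I_p = S/V_p = 75000/22000 = 3.41 A.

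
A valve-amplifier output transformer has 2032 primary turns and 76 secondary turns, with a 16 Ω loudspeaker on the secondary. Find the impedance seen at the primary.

Z_p = (N_p/N_s)² × Z_s = (2032/76)² × 16 = 11400 Ω.

Z_p ≈ 11400 Ω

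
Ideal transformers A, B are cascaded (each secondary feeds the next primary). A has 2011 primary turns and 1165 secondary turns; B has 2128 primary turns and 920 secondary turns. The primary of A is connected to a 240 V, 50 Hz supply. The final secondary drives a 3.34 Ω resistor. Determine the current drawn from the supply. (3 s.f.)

After A: V = 240.00 × 1165/2011 = 139.04 V.
After B: V = 139.04 × 920/2128 = 60.109 V.
I_load = 60.109/3.34 = 17.997 A, so P_out = 60.109 × 17.997 = 1081.8 W.
All ideal ⇒ P_in = P_out, so I_supply = 1081.8/240 = 4.51 A.

I_supply ≈ 4.51 A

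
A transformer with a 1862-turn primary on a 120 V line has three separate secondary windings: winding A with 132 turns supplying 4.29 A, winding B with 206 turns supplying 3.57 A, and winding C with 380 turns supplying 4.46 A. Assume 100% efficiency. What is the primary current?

I_p ≈ 1.61 A

V_A = 120 × 132/1862 = 8.5070 V; V_B = 120 × 206/1862 = 13.276 V; V_C = 120 × 380/1862 = 24.490 V.
P_out = V_A I_A + V_B I_B + V_C I_C = 8.5070×4.29 + 13.276×3.57 + 24.490×4.46 = 36.495 + 47.395 + 109.22 = 193.11 W.
Ideal ⇒ P_in = P_out, so I_p = P_out/V_p = 193.11/120 = 1.61 A.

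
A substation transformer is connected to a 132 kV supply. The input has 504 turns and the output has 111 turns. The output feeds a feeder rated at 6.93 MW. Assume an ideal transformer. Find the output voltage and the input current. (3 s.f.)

V_out = V_in × N_out/N_in = 132000 × 111/504 = 29071 V.
I_out = P/V_out = 6.93×10^6/29071 = 238.38 A.
I_in = I_out × N_out/N_in = 238.38 × 111/504 = 52.5 A.

V_out ≈ 29100 V, I_in ≈ 52.5 A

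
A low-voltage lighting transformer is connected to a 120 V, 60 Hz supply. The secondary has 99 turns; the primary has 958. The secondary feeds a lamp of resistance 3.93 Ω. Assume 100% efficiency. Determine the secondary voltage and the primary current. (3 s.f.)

V_s ≈ 12.4 V, I_p ≈ 0.326 A

V_s = V_p × N_s/N_p = 120 × 99/958 = 12.401 V.
I_s = V_s/R = 12.401/3.93 = 3.1554 A.
I_p = I_s × N_s/N_p = 3.1554 × 99/958 = 0.326 A.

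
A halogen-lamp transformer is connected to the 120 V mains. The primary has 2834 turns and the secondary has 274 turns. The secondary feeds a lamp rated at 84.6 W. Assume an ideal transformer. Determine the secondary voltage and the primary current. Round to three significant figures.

V_s = V_p × N_s/N_p = 120 × 274/2834 = 11.602 V.
I_s = P/V_s = 84.6/11.602 = 7.2919 A.
I_p = I_s × N_s/N_p = 7.2919 × 274/2834 = 0.705 A.

V_s ≈ 11.6 V, I_p ≈ 0.705 A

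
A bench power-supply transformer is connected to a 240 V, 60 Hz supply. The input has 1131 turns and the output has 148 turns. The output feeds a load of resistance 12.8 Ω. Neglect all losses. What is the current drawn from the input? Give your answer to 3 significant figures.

V_out = V_in × N_out/N_in = 240 × 148/1131 = 31.406 V.
I_out = V_out/R = 31.406/12.8 = 2.4536 A.
For an ideal transformer I_in N_in = I_out N_out, so I_in = 2.4536 × 148/1131 = 0.321 A.

I_in ≈ 0.321 A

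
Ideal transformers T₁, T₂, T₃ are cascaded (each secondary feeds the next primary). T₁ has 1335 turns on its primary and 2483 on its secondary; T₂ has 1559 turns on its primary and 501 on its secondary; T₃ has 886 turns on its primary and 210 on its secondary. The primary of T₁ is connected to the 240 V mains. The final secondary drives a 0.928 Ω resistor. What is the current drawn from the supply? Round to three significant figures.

I_supply ≈ 5.19 A

After T₁: V = 240.00 × 2483/1335 = 446.38 V.
After T₂: V = 446.38 × 501/1559 = 143.45 V.
After T₃: V = 143.45 × 210/886 = 34.000 V.
I_load = 34.000/0.928 = 36.638 A, so P_out = 34.000 × 36.638 = 1245.7 W.
All ideal ⇒ P_in = P_out, so I_supply = 1245.7/240 = 5.19 A.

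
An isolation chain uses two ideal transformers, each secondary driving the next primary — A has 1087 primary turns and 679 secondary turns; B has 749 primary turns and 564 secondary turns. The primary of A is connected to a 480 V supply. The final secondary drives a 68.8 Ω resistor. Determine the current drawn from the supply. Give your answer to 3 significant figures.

I_supply ≈ 1.54 A

After A: V = 480.00 × 679/1087 = 299.83 V.
After B: V = 299.83 × 564/749 = 225.78 V.
I_load = 225.78/68.8 = 3.2816 A, so P_out = 225.78 × 3.2816 = 740.92 W.
All ideal ⇒ P_in = P_out, so I_supply = 740.92/480 = 1.54 A.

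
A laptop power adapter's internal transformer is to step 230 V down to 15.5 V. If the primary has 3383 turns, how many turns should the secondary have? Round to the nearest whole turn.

N_s = 228 turns

N_s/N_p = V_s/V_p, so N_s = 3383 × 15.5/230 = 228.0 ≈ 228 turns.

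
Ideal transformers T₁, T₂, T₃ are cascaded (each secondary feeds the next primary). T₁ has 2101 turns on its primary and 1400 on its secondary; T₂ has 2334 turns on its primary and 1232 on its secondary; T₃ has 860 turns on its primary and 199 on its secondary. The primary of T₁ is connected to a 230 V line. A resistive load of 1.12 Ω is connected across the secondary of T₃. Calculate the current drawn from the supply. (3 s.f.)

I_supply ≈ 1.36 A

Secondary of T₁: V = 230.00 × 1400/2101 = 153.26 V.
Secondary of T₂: V = 153.26 × 1232/2334 = 80.898 V.
Secondary of T₃: V = 80.898 × 199/860 = 18.720 V.
I_load = 18.720/1.12 = 16.714 A, so P_out = 18.720 × 16.714 = 312.87 W.
All ideal ⇒ P_in = P_out, so I_supply = 312.87/230 = 1.36 A.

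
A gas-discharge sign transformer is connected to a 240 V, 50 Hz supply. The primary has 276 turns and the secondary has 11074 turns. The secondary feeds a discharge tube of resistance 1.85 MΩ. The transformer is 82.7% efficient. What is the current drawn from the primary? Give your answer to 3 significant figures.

V_s = 240 × 11074/276 = 9629.6 V.
I_s = V_s/R = 9629.6/(1.85×10^6) = 0.0052052 A.
P_out = V_s I_s = 9629.6 × 0.0052052 = 50.124 W.
P_in = P_out/η = 50.124/0.827 = 60.609 W.
I_p = P_in/V_p = 60.609/240 = 0.253 A.

I_p ≈ 0.253 A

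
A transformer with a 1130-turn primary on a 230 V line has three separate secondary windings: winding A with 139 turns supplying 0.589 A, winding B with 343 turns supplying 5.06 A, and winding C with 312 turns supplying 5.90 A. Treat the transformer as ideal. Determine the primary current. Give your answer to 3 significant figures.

I_p ≈ 3.24 A

V_A = 230 × 139/1130 = 28.292 V; V_B = 230 × 343/1130 = 69.814 V; V_C = 230 × 312/1130 = 63.504 V.
P_out = V_A I_A + V_B I_B + V_C I_C = 28.292×0.589 + 69.814×5.06 + 63.504×5.90 = 16.664 + 353.26 + 374.68 = 744.60 W.
Ideal ⇒ P_in = P_out, so I_p = P_out/V_p = 744.60/230 = 3.24 A.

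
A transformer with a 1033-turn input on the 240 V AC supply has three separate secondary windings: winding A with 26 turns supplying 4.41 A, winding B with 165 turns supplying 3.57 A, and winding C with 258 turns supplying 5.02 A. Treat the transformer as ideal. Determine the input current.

V_A = 240 × 26/1033 = 6.0407 V; V_B = 240 × 165/1033 = 38.335 V; V_C = 240 × 258/1033 = 59.942 V.
P_out = V_A I_A + V_B I_B + V_C I_C = 6.0407×4.41 + 38.335×3.57 + 59.942×5.02 = 26.639 + 136.86 + 300.91 = 464.40 W.
Ideal ⇒ P_in = P_out, so I_in = P_out/V_in = 464.40/240 = 1.94 A.

I_in ≈ 1.94 A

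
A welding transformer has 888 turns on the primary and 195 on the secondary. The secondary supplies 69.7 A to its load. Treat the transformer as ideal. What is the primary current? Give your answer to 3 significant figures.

For an ideal transformer I_p/I_s = N_s/N_p, so I_p = 69.7 × 195/888 = 15.3 A.

I_p ≈ 15.3 A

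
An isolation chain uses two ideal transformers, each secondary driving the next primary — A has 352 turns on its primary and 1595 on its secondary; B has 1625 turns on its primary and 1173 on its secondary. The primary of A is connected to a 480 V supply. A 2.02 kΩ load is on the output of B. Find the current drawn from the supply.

Secondary of A: V = 480.00 × 1595/352 = 2175.0 V.
Secondary of B: V = 2175.0 × 1173/1625 = 1570.0 V.
I_load = 1570.0/2020 = 0.77724 A, so P_out = 1570.0 × 0.77724 = 1220.3 W.
All ideal ⇒ P_in = P_out, so I_supply = 1220.3/480 = 2.54 A.

I_supply ≈ 2.54 A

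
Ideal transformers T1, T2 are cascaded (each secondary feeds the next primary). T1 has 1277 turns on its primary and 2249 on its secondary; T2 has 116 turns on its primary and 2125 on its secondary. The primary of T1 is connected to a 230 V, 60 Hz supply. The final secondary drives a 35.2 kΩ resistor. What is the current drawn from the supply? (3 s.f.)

Secondary of T1: V = 230.00 × 2249/1277 = 405.07 V.
Secondary of T2: V = 405.07 × 2125/116 = 7420.4 V.
I_load = 7420.4/35200 = 0.21081 A, so P_out = 7420.4 × 0.21081 = 1564.3 W.
All ideal ⇒ P_in = P_out, so I_supply = 1564.3/230 = 6.80 A.

I_supply ≈ 6.80 A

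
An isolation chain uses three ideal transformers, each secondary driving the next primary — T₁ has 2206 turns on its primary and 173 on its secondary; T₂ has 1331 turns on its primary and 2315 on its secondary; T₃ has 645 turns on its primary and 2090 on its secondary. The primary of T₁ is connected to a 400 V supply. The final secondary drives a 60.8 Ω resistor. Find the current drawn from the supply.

After T₁: V = 400.00 × 173/2206 = 31.369 V.
After T₂: V = 31.369 × 2315/1331 = 54.560 V.
After T₃: V = 54.560 × 2090/645 = 176.79 V.
I_load = 176.79/60.8 = 2.9077 A, so P_out = 176.79 × 2.9077 = 514.06 W.
All ideal ⇒ P_in = P_out, so I_supply = 514.06/400 = 1.29 A.

I_supply ≈ 1.29 A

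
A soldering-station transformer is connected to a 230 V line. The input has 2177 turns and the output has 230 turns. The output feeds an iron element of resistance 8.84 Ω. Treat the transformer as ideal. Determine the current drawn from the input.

I_in ≈ 0.290 A

V_out = V_in × N_out/N_in = 230 × 230/2177 = 24.299 V.
I_out = V_out/R = 24.299/8.84 = 2.7488 A.
For an ideal transformer I_in N_in = I_out N_out, so I_in = 2.7488 × 230/2177 = 0.290 A.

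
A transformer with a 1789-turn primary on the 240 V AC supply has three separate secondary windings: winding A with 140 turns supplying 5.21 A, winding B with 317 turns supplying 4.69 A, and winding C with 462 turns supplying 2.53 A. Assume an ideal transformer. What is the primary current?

I_p ≈ 1.89 A

V_A = 240 × 140/1789 = 18.781 V; V_B = 240 × 317/1789 = 42.527 V; V_C = 240 × 462/1789 = 61.979 V.
P_out = V_A I_A + V_B I_B + V_C I_C = 18.781×5.21 + 42.527×4.69 + 61.979×2.53 = 97.851 + 199.45 + 156.81 = 454.11 W.
Ideal ⇒ P_in = P_out, so I_p = P_out/V_p = 454.11/240 = 1.89 A.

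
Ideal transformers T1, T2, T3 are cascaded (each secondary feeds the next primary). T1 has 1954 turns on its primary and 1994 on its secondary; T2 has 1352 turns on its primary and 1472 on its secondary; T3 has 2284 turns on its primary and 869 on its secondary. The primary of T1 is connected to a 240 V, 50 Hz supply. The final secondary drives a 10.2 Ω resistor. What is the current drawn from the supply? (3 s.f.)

I_supply ≈ 4.20 A

Secondary of T1: V = 240.00 × 1994/1954 = 244.91 V.
Secondary of T2: V = 244.91 × 1472/1352 = 266.65 V.
Secondary of T3: V = 266.65 × 869/2284 = 101.45 V.
I_load = 101.45/10.2 = 9.9464 A, so P_out = 101.45 × 9.9464 = 1009.1 W.
All ideal ⇒ P_in = P_out, so I_supply = 1009.1/240 = 4.20 A.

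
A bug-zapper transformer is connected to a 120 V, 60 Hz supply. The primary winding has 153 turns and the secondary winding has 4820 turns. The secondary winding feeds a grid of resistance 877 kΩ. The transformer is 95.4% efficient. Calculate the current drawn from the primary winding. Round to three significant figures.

I_p ≈ 0.142 A

V_s = 120 × 4820/153 = 3780.4 V.
I_s = V_s/R = 3780.4/877000 = 0.0043106 A.
P_out = V_s I_s = 3780.4 × 0.0043106 = 16.296 W.
P_in = P_out/η = 16.296/0.954 = 17.081 W.
I_p = P_in/V_p = 17.081/120 = 0.142 A.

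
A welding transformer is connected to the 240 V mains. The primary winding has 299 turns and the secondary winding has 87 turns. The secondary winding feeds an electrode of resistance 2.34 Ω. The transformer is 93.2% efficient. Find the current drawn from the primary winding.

V_s = 240 × 87/299 = 69.833 V.
I_s = V_s/R = 69.833/2.34 = 29.843 A.
P_out = V_s I_s = 69.833 × 29.843 = 2084.0 W.
P_in = P_out/η = 2084.0/0.932 = 2236.1 W.
I_p = P_in/V_p = 2236.1/240 = 9.32 A.

I_p ≈ 9.32 A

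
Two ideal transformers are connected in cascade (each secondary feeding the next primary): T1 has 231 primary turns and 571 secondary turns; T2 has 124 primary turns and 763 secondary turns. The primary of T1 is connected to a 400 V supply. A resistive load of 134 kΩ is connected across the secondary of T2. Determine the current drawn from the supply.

Secondary of T1: V = 400.00 × 571/231 = 988.74 V.
Secondary of T2: V = 988.74 × 763/124 = 6084.0 V.
I_load = 6084.0/134000 = 0.045403 A, so P_out = 6084.0 × 0.045403 = 276.23 W.
All ideal ⇒ P_in = P_out, so I_supply = 276.23/400 = 0.691 A.

I_supply ≈ 0.691 A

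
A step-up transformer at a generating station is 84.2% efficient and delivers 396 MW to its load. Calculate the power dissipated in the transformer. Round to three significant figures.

P_in = P_out/η = 3.96×10^8/0.842 = 4.70309×10^8 W.
P_loss = P_in − P_out = 4.70309×10^8 − 3.96×10^8 = 7.43×10^7 W.

P_loss ≈ 7.43×10^7 W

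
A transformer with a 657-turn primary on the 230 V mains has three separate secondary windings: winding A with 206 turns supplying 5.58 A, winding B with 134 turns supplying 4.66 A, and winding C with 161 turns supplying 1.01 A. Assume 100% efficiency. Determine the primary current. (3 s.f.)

V_A = 230 × 206/657 = 72.116 V; V_B = 230 × 134/657 = 46.910 V; V_C = 230 × 161/657 = 56.362 V.
P_out = V_A I_A + V_B I_B + V_C I_C = 72.116×5.58 + 46.910×4.66 + 56.362×1.01 = 402.41 + 218.60 + 56.926 = 677.93 W.
Ideal ⇒ P_in = P_out, so I_p = P_out/V_p = 677.93/230 = 2.95 A.

I_p ≈ 2.95 A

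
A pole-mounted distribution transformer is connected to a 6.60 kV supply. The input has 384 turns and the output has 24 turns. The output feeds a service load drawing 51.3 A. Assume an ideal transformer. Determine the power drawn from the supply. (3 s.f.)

I_in = I_out × N_out/N_in = 51.3 × 24/384 = 3.2062 A.
P = V_in I_in = 6600 × 3.2062 = 21200 W.

P ≈ 21200 W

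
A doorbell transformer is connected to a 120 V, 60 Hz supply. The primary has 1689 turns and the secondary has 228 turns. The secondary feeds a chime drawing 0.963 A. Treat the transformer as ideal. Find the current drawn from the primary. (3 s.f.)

I_p ≈ 0.130 A

For an ideal transformer I_p N_p = I_s N_s, so I_p = 0.963 × 228/1689 = 0.130 A.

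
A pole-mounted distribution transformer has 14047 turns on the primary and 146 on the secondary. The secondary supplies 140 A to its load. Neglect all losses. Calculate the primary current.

For an ideal transformer I_p/I_s = N_s/N_p, so I_p = 140 × 146/14047 = 1.46 A.

I_p ≈ 1.46 A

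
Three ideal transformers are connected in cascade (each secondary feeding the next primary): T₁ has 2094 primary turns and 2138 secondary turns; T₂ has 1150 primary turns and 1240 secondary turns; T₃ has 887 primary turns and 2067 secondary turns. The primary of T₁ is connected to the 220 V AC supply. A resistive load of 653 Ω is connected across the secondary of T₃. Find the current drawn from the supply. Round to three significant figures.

I_supply ≈ 2.22 A

After T₁: V = 220.00 × 2138/2094 = 224.62 V.
After T₂: V = 224.62 × 1240/1150 = 242.20 V.
After T₃: V = 242.20 × 2067/887 = 564.41 V.
I_load = 564.41/653 = 0.86433 A, so P_out = 564.41 × 0.86433 = 487.84 W.
All ideal ⇒ P_in = P_out, so I_supply = 487.84/220 = 2.22 A.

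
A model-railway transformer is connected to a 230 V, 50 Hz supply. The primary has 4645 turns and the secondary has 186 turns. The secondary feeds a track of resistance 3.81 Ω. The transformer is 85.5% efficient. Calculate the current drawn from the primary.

I_p ≈ 0.113 A

V_s = 230 × 186/4645 = 9.2099 V.
I_s = V_s/R = 9.2099/3.81 = 2.4173 A.
P_out = V_s I_s = 9.2099 × 2.4173 = 22.263 W.
P_in = P_out/η = 22.263/0.855 = 26.039 W.
I_p = P_in/V_p = 26.039/230 = 0.113 A.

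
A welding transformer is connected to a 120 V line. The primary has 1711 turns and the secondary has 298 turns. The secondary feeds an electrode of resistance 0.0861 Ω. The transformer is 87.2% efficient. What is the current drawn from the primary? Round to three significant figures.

I_p ≈ 48.5 A

V_s = 120 × 298/1711 = 20.900 V.
I_s = V_s/R = 20.900/0.0861 = 242.74 A.
P_out = V_s I_s = 20.900 × 242.74 = 5073.3 W.
P_in = P_out/η = 5073.3/0.872 = 5818.0 W.
I_p = P_in/V_p = 5818.0/120 = 48.5 A.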